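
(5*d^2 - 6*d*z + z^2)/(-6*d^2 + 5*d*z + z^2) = (-5*d + z)/(6*d + z)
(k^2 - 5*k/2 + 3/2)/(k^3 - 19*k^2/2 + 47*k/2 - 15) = (2*k - 3)/(2*k^2 - 17*k + 30)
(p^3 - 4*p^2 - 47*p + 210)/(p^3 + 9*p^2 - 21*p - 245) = (p - 6)/(p + 7)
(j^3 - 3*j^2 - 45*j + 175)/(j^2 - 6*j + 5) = (j^2 + 2*j - 35)/(j - 1)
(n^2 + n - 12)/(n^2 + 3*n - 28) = (n^2 + n - 12)/(n^2 + 3*n - 28)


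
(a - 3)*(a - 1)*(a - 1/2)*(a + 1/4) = a^4 - 17*a^3/4 + 31*a^2/8 - a/4 - 3/8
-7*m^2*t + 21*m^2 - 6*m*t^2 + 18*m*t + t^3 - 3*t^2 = (-7*m + t)*(m + t)*(t - 3)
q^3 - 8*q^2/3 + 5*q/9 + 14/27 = (q - 7/3)*(q - 2/3)*(q + 1/3)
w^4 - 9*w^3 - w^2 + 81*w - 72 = (w - 8)*(w - 3)*(w - 1)*(w + 3)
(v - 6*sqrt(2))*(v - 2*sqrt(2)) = v^2 - 8*sqrt(2)*v + 24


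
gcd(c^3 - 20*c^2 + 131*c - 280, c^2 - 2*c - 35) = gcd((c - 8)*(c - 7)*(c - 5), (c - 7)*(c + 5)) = c - 7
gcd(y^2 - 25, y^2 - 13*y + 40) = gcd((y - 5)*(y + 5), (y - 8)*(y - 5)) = y - 5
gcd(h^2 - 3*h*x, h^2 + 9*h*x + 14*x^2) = 1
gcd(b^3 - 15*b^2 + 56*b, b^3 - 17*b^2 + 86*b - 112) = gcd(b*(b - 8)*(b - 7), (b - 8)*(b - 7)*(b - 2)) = b^2 - 15*b + 56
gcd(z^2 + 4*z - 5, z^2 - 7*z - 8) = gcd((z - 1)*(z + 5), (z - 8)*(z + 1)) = 1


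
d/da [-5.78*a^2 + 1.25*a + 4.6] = 1.25 - 11.56*a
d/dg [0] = 0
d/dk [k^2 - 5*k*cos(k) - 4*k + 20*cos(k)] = 5*k*sin(k) + 2*k - 20*sin(k) - 5*cos(k) - 4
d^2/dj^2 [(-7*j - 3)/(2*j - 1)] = -52/(2*j - 1)^3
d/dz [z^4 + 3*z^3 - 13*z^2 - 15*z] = 4*z^3 + 9*z^2 - 26*z - 15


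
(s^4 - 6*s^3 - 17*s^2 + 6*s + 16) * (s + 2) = s^5 - 4*s^4 - 29*s^3 - 28*s^2 + 28*s + 32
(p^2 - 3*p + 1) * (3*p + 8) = 3*p^3 - p^2 - 21*p + 8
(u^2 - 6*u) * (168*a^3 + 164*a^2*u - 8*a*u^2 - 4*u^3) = 168*a^3*u^2 - 1008*a^3*u + 164*a^2*u^3 - 984*a^2*u^2 - 8*a*u^4 + 48*a*u^3 - 4*u^5 + 24*u^4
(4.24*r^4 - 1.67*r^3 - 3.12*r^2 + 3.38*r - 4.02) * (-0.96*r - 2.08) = -4.0704*r^5 - 7.216*r^4 + 6.4688*r^3 + 3.2448*r^2 - 3.1712*r + 8.3616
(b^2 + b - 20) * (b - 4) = b^3 - 3*b^2 - 24*b + 80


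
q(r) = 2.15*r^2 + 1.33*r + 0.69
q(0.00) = 0.69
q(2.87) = 22.22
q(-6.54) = 83.95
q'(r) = 4.3*r + 1.33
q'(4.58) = 21.02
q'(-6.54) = -26.79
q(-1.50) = 3.53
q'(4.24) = 19.56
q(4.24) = 44.98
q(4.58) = 51.88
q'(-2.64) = -10.02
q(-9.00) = 162.87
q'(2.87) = 13.67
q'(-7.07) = -29.07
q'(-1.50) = -5.12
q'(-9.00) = -37.37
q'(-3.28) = -12.77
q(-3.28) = 19.46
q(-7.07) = 98.75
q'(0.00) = 1.33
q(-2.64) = 12.16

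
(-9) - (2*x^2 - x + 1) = -2*x^2 + x - 10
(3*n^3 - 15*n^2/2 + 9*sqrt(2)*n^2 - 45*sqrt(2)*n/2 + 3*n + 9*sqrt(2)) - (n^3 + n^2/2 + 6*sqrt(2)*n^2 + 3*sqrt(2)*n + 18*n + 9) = 2*n^3 - 8*n^2 + 3*sqrt(2)*n^2 - 51*sqrt(2)*n/2 - 15*n - 9 + 9*sqrt(2)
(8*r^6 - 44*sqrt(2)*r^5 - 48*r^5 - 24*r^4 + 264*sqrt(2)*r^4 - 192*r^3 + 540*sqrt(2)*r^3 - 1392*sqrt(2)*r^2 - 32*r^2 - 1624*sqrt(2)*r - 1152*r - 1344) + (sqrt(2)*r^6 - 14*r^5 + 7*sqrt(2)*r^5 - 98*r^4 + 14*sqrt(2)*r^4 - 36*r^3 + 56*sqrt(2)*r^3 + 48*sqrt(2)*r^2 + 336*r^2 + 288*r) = sqrt(2)*r^6 + 8*r^6 - 62*r^5 - 37*sqrt(2)*r^5 - 122*r^4 + 278*sqrt(2)*r^4 - 228*r^3 + 596*sqrt(2)*r^3 - 1344*sqrt(2)*r^2 + 304*r^2 - 1624*sqrt(2)*r - 864*r - 1344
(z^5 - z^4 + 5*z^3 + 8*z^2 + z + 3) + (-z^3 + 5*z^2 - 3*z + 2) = z^5 - z^4 + 4*z^3 + 13*z^2 - 2*z + 5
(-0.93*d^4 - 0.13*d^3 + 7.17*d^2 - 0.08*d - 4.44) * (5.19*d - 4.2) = -4.8267*d^5 + 3.2313*d^4 + 37.7583*d^3 - 30.5292*d^2 - 22.7076*d + 18.648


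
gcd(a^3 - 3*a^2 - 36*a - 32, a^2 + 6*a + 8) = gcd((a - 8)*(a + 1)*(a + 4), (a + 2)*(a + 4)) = a + 4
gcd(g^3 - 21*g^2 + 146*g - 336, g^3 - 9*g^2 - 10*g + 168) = g^2 - 13*g + 42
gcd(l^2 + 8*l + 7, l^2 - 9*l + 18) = 1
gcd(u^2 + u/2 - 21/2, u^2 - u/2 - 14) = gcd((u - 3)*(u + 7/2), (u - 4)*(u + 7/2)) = u + 7/2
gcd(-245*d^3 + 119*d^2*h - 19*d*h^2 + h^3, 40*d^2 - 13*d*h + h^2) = 5*d - h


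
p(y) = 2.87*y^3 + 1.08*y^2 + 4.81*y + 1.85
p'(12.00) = 1270.57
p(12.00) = 5174.45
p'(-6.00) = 301.81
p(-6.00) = -608.05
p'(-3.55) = 105.65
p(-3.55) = -130.02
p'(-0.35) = 5.11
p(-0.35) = 0.18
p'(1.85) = 38.27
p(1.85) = 32.62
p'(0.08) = 5.04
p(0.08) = 2.24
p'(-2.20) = 41.73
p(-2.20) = -34.06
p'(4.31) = 174.06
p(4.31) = 272.42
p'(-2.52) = 54.04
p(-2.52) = -49.34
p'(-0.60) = 6.61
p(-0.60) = -1.27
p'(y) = 8.61*y^2 + 2.16*y + 4.81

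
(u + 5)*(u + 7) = u^2 + 12*u + 35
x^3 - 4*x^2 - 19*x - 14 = (x - 7)*(x + 1)*(x + 2)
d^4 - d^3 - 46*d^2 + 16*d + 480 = (d - 6)*(d - 4)*(d + 4)*(d + 5)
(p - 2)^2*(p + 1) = p^3 - 3*p^2 + 4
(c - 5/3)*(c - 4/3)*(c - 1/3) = c^3 - 10*c^2/3 + 29*c/9 - 20/27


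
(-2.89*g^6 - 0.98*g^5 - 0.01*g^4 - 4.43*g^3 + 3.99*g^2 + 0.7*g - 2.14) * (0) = 0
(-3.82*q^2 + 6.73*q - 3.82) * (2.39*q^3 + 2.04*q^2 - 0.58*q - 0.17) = -9.1298*q^5 + 8.2919*q^4 + 6.815*q^3 - 11.0468*q^2 + 1.0715*q + 0.6494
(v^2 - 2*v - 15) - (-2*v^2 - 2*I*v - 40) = 3*v^2 - 2*v + 2*I*v + 25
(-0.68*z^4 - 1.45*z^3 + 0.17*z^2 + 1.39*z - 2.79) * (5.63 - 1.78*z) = 1.2104*z^5 - 1.2474*z^4 - 8.4661*z^3 - 1.5171*z^2 + 12.7919*z - 15.7077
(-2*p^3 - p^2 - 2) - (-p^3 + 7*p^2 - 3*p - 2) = -p^3 - 8*p^2 + 3*p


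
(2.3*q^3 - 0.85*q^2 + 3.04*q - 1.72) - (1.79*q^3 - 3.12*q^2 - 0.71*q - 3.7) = 0.51*q^3 + 2.27*q^2 + 3.75*q + 1.98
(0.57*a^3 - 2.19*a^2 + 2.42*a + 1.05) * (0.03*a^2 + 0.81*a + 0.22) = 0.0171*a^5 + 0.396*a^4 - 1.5759*a^3 + 1.5099*a^2 + 1.3829*a + 0.231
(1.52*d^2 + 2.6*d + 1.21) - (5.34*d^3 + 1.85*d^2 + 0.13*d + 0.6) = -5.34*d^3 - 0.33*d^2 + 2.47*d + 0.61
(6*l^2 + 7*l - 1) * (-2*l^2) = -12*l^4 - 14*l^3 + 2*l^2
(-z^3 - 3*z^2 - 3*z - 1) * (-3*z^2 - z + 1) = 3*z^5 + 10*z^4 + 11*z^3 + 3*z^2 - 2*z - 1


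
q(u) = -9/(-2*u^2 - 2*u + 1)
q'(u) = -9*(4*u + 2)/(-2*u^2 - 2*u + 1)^2 = 18*(-2*u - 1)/(2*u^2 + 2*u - 1)^2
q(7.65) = 0.07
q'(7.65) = -0.02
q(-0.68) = -6.27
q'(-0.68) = 3.15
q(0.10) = -11.54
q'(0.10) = -35.50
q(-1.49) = 19.56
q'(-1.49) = 168.28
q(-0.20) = -6.82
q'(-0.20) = -6.20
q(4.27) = 0.20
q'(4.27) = -0.09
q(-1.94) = 3.40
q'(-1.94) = 7.40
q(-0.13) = -7.34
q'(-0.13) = -8.86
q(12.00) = 0.03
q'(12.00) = 0.00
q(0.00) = -9.00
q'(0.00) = -18.00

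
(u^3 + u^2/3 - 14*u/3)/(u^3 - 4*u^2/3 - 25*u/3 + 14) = u*(3*u + 7)/(3*u^2 + 2*u - 21)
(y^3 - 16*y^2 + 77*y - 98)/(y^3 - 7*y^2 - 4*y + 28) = (y - 7)/(y + 2)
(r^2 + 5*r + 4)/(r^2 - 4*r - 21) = (r^2 + 5*r + 4)/(r^2 - 4*r - 21)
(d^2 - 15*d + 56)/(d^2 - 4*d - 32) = (d - 7)/(d + 4)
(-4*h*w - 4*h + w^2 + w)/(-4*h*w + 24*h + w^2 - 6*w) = (w + 1)/(w - 6)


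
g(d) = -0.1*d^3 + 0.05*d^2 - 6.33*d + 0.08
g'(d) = -0.3*d^2 + 0.1*d - 6.33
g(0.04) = -0.17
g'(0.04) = -6.33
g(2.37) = -15.97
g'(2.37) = -7.78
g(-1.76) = 11.92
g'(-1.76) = -7.44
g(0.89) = -5.58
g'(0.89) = -6.48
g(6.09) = -59.20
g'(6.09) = -16.85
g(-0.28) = 1.86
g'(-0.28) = -6.38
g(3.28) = -23.67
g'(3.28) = -9.23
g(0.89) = -5.58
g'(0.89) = -6.48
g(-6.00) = 61.46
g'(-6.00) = -17.73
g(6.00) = -57.70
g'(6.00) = -16.53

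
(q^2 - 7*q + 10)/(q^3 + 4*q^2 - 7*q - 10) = (q - 5)/(q^2 + 6*q + 5)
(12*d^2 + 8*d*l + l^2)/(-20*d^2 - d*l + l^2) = (-12*d^2 - 8*d*l - l^2)/(20*d^2 + d*l - l^2)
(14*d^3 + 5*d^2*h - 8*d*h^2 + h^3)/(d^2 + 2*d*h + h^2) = (14*d^2 - 9*d*h + h^2)/(d + h)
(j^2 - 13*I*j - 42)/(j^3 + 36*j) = (j - 7*I)/(j*(j + 6*I))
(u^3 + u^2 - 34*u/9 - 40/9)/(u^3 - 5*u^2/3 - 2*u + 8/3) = (u + 5/3)/(u - 1)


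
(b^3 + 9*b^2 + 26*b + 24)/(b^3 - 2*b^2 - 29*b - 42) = (b + 4)/(b - 7)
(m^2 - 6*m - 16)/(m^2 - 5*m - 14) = (m - 8)/(m - 7)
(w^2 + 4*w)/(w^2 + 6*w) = (w + 4)/(w + 6)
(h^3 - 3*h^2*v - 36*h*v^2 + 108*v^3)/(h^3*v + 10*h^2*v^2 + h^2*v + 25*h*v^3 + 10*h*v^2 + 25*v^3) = (h^3 - 3*h^2*v - 36*h*v^2 + 108*v^3)/(v*(h^3 + 10*h^2*v + h^2 + 25*h*v^2 + 10*h*v + 25*v^2))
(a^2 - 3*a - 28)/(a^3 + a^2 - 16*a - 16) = (a - 7)/(a^2 - 3*a - 4)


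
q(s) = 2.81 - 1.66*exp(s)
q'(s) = -1.66*exp(s)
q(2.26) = -13.10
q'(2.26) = -15.91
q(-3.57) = 2.76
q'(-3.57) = -0.05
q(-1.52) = 2.45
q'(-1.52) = -0.36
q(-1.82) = 2.54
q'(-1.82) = -0.27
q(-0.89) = 2.13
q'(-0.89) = -0.68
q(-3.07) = 2.73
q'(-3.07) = -0.08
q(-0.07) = 1.26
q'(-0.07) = -1.55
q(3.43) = -48.45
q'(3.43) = -51.26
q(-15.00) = 2.81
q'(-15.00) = 0.00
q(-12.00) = 2.81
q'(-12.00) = 0.00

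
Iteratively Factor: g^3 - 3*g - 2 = (g - 2)*(g^2 + 2*g + 1) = (g - 2)*(g + 1)*(g + 1)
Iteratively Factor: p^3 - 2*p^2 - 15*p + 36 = (p - 3)*(p^2 + p - 12) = (p - 3)*(p + 4)*(p - 3)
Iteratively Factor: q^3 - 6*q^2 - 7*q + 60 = (q - 4)*(q^2 - 2*q - 15) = (q - 4)*(q + 3)*(q - 5)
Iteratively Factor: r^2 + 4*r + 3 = (r + 1)*(r + 3)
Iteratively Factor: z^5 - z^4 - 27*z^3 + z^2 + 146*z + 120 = (z + 2)*(z^4 - 3*z^3 - 21*z^2 + 43*z + 60) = (z - 3)*(z + 2)*(z^3 - 21*z - 20) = (z - 3)*(z + 2)*(z + 4)*(z^2 - 4*z - 5) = (z - 5)*(z - 3)*(z + 2)*(z + 4)*(z + 1)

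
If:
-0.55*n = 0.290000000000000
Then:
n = -0.53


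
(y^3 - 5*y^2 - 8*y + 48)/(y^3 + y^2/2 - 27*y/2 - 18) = 2*(y - 4)/(2*y + 3)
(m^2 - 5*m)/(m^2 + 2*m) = (m - 5)/(m + 2)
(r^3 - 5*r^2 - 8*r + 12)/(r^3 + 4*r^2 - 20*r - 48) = (r^2 - 7*r + 6)/(r^2 + 2*r - 24)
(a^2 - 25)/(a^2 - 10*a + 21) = (a^2 - 25)/(a^2 - 10*a + 21)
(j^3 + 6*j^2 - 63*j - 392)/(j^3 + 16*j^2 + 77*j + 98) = (j - 8)/(j + 2)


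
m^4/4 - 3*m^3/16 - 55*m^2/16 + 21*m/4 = m*(m/4 + 1)*(m - 3)*(m - 7/4)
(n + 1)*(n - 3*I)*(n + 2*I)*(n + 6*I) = n^4 + n^3 + 5*I*n^3 + 12*n^2 + 5*I*n^2 + 12*n + 36*I*n + 36*I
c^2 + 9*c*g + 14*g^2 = (c + 2*g)*(c + 7*g)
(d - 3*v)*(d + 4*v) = d^2 + d*v - 12*v^2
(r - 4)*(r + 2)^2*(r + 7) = r^4 + 7*r^3 - 12*r^2 - 100*r - 112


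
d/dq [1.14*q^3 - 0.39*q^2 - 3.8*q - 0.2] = 3.42*q^2 - 0.78*q - 3.8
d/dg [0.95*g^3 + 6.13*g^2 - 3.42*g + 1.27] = 2.85*g^2 + 12.26*g - 3.42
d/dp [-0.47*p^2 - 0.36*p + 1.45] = -0.94*p - 0.36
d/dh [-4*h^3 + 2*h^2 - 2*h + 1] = -12*h^2 + 4*h - 2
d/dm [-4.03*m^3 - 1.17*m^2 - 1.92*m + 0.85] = -12.09*m^2 - 2.34*m - 1.92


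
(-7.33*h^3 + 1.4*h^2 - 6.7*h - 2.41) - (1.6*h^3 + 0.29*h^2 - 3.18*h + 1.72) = -8.93*h^3 + 1.11*h^2 - 3.52*h - 4.13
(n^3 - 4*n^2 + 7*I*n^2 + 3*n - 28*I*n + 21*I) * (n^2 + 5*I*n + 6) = n^5 - 4*n^4 + 12*I*n^4 - 26*n^3 - 48*I*n^3 + 116*n^2 + 78*I*n^2 - 87*n - 168*I*n + 126*I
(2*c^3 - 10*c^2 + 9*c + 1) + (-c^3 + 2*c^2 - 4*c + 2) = c^3 - 8*c^2 + 5*c + 3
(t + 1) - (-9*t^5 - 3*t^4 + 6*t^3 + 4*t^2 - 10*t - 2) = 9*t^5 + 3*t^4 - 6*t^3 - 4*t^2 + 11*t + 3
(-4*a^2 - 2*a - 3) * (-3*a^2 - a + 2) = 12*a^4 + 10*a^3 + 3*a^2 - a - 6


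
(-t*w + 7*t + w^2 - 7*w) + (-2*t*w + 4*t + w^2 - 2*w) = -3*t*w + 11*t + 2*w^2 - 9*w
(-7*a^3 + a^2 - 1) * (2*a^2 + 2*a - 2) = -14*a^5 - 12*a^4 + 16*a^3 - 4*a^2 - 2*a + 2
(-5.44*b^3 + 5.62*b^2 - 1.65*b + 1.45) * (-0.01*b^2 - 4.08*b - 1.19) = 0.0544*b^5 + 22.139*b^4 - 16.4395*b^3 + 0.0296999999999991*b^2 - 3.9525*b - 1.7255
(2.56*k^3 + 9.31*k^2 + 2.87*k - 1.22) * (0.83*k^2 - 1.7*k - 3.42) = 2.1248*k^5 + 3.3753*k^4 - 22.2001*k^3 - 37.7318*k^2 - 7.7414*k + 4.1724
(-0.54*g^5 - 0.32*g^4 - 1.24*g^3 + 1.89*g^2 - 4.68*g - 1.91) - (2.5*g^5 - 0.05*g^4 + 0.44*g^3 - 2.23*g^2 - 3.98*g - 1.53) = -3.04*g^5 - 0.27*g^4 - 1.68*g^3 + 4.12*g^2 - 0.7*g - 0.38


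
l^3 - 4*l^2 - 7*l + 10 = (l - 5)*(l - 1)*(l + 2)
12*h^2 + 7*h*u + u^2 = (3*h + u)*(4*h + u)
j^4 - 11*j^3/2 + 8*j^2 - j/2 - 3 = (j - 3)*(j - 2)*(j - 1)*(j + 1/2)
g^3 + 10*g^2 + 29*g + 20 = (g + 1)*(g + 4)*(g + 5)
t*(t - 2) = t^2 - 2*t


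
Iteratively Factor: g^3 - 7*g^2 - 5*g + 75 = (g - 5)*(g^2 - 2*g - 15) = (g - 5)^2*(g + 3)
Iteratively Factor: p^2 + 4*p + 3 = (p + 1)*(p + 3)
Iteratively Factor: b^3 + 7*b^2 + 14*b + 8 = (b + 2)*(b^2 + 5*b + 4) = (b + 2)*(b + 4)*(b + 1)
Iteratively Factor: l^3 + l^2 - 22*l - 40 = (l + 2)*(l^2 - l - 20) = (l - 5)*(l + 2)*(l + 4)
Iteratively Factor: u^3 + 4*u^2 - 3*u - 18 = (u + 3)*(u^2 + u - 6) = (u + 3)^2*(u - 2)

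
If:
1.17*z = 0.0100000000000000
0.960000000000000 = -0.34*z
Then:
No Solution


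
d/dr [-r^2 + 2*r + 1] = 2 - 2*r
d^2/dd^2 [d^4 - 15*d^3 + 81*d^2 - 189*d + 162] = 12*d^2 - 90*d + 162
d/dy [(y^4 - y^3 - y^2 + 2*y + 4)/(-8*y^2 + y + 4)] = (-16*y^5 + 11*y^4 + 14*y^3 + 3*y^2 + 56*y + 4)/(64*y^4 - 16*y^3 - 63*y^2 + 8*y + 16)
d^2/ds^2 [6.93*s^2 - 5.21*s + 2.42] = 13.8600000000000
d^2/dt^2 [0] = 0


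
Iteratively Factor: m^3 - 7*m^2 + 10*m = (m - 5)*(m^2 - 2*m) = (m - 5)*(m - 2)*(m)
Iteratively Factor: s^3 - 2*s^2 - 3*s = (s)*(s^2 - 2*s - 3) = s*(s - 3)*(s + 1)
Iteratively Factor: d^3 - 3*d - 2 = (d + 1)*(d^2 - d - 2) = (d + 1)^2*(d - 2)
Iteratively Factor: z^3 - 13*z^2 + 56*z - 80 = (z - 4)*(z^2 - 9*z + 20) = (z - 5)*(z - 4)*(z - 4)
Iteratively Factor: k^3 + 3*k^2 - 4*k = (k + 4)*(k^2 - k) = (k - 1)*(k + 4)*(k)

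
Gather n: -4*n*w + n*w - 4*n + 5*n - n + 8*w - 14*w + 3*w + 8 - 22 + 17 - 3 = -3*n*w - 3*w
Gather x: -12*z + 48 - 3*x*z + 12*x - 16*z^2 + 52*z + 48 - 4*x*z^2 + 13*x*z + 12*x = x*(-4*z^2 + 10*z + 24) - 16*z^2 + 40*z + 96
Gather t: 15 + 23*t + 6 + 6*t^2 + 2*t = 6*t^2 + 25*t + 21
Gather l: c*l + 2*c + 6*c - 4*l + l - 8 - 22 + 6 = 8*c + l*(c - 3) - 24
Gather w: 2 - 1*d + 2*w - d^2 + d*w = -d^2 - d + w*(d + 2) + 2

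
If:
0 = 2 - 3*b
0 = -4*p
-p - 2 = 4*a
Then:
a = -1/2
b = 2/3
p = 0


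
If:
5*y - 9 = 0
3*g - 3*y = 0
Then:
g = 9/5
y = 9/5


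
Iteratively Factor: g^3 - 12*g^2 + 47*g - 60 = (g - 3)*(g^2 - 9*g + 20) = (g - 5)*(g - 3)*(g - 4)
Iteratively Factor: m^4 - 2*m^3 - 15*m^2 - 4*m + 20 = (m + 2)*(m^3 - 4*m^2 - 7*m + 10) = (m + 2)^2*(m^2 - 6*m + 5) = (m - 5)*(m + 2)^2*(m - 1)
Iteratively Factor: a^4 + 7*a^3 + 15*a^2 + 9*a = (a + 3)*(a^3 + 4*a^2 + 3*a) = (a + 3)^2*(a^2 + a) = (a + 1)*(a + 3)^2*(a)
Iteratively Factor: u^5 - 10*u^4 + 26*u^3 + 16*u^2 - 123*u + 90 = (u - 5)*(u^4 - 5*u^3 + u^2 + 21*u - 18) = (u - 5)*(u - 3)*(u^3 - 2*u^2 - 5*u + 6) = (u - 5)*(u - 3)*(u - 1)*(u^2 - u - 6) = (u - 5)*(u - 3)^2*(u - 1)*(u + 2)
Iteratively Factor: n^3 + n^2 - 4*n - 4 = (n + 2)*(n^2 - n - 2) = (n + 1)*(n + 2)*(n - 2)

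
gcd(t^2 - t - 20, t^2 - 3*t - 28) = t + 4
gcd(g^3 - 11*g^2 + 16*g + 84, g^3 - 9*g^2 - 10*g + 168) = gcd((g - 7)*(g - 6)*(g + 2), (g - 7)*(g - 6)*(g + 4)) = g^2 - 13*g + 42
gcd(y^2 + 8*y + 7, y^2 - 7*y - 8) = y + 1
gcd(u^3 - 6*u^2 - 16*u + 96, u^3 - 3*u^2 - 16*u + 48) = u^2 - 16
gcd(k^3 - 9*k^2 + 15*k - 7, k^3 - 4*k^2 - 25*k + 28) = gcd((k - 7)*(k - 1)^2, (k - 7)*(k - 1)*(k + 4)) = k^2 - 8*k + 7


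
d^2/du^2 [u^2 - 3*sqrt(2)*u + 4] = 2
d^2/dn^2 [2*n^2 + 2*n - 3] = 4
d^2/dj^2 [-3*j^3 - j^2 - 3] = -18*j - 2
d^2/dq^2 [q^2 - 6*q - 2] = 2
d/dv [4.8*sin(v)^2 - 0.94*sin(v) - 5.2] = (9.6*sin(v) - 0.94)*cos(v)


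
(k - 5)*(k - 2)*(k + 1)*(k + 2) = k^4 - 4*k^3 - 9*k^2 + 16*k + 20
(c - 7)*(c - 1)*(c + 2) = c^3 - 6*c^2 - 9*c + 14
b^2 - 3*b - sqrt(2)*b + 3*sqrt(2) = (b - 3)*(b - sqrt(2))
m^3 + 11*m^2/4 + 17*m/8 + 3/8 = (m + 1/4)*(m + 1)*(m + 3/2)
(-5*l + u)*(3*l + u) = -15*l^2 - 2*l*u + u^2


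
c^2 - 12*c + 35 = (c - 7)*(c - 5)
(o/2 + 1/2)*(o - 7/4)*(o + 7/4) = o^3/2 + o^2/2 - 49*o/32 - 49/32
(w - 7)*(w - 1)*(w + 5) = w^3 - 3*w^2 - 33*w + 35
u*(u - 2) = u^2 - 2*u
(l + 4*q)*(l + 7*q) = l^2 + 11*l*q + 28*q^2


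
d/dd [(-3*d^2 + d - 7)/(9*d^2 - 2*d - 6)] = (-3*d^2 + 162*d - 20)/(81*d^4 - 36*d^3 - 104*d^2 + 24*d + 36)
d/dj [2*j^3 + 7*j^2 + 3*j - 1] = 6*j^2 + 14*j + 3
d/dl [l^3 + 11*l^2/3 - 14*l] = 3*l^2 + 22*l/3 - 14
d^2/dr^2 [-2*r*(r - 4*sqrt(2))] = -4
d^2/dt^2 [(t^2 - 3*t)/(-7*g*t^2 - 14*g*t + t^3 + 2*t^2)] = 2*(-t*(7*g*t + 14*g - t^2 - 2*t)^2 - (t - 3)*(14*g*t + 14*g - 3*t^2 - 4*t)^2 + (-t*(t - 3)*(-7*g + 3*t + 2) + (2*t - 3)*(14*g*t + 14*g - 3*t^2 - 4*t))*(7*g*t + 14*g - t^2 - 2*t))/(t^2*(7*g*t + 14*g - t^2 - 2*t)^3)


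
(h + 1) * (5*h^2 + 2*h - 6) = 5*h^3 + 7*h^2 - 4*h - 6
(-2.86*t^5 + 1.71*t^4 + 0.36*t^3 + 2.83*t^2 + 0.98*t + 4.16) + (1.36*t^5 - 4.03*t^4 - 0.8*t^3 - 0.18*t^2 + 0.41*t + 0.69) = -1.5*t^5 - 2.32*t^4 - 0.44*t^3 + 2.65*t^2 + 1.39*t + 4.85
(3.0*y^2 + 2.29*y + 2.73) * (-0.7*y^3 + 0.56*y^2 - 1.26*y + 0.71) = -2.1*y^5 + 0.0770000000000002*y^4 - 4.4086*y^3 + 0.7734*y^2 - 1.8139*y + 1.9383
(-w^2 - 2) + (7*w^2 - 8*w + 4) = 6*w^2 - 8*w + 2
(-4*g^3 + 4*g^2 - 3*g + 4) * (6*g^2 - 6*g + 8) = -24*g^5 + 48*g^4 - 74*g^3 + 74*g^2 - 48*g + 32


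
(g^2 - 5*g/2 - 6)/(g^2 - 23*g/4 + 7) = 2*(2*g + 3)/(4*g - 7)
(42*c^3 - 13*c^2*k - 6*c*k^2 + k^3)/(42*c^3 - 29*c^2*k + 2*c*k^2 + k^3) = (21*c^2 + 4*c*k - k^2)/(21*c^2 - 4*c*k - k^2)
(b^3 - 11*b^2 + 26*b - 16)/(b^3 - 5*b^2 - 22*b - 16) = (b^2 - 3*b + 2)/(b^2 + 3*b + 2)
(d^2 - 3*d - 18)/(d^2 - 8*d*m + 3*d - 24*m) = (d - 6)/(d - 8*m)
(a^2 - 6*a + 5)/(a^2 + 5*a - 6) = (a - 5)/(a + 6)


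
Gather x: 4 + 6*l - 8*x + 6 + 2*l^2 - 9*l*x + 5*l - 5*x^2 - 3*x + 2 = 2*l^2 + 11*l - 5*x^2 + x*(-9*l - 11) + 12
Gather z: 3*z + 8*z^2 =8*z^2 + 3*z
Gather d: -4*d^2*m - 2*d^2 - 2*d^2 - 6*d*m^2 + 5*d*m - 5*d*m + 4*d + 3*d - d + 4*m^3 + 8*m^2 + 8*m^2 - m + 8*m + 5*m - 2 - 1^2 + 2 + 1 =d^2*(-4*m - 4) + d*(6 - 6*m^2) + 4*m^3 + 16*m^2 + 12*m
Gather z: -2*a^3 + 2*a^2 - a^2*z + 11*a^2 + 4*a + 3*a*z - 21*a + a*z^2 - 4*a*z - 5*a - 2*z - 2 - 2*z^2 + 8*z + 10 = -2*a^3 + 13*a^2 - 22*a + z^2*(a - 2) + z*(-a^2 - a + 6) + 8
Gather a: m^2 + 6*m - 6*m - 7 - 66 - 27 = m^2 - 100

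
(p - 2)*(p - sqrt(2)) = p^2 - 2*p - sqrt(2)*p + 2*sqrt(2)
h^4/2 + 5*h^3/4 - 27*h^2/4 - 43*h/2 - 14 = (h/2 + 1)*(h - 4)*(h + 1)*(h + 7/2)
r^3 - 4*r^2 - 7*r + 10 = (r - 5)*(r - 1)*(r + 2)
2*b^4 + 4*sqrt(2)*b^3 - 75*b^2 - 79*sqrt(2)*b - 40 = (b - 4*sqrt(2))*(b + 5*sqrt(2))*(sqrt(2)*b + 1)^2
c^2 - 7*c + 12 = (c - 4)*(c - 3)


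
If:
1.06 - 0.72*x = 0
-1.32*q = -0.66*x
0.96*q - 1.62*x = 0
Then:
No Solution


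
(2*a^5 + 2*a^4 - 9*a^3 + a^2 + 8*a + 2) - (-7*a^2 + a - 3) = 2*a^5 + 2*a^4 - 9*a^3 + 8*a^2 + 7*a + 5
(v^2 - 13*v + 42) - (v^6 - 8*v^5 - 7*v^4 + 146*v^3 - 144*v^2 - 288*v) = -v^6 + 8*v^5 + 7*v^4 - 146*v^3 + 145*v^2 + 275*v + 42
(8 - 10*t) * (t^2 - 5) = -10*t^3 + 8*t^2 + 50*t - 40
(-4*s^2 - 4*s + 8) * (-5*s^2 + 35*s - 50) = 20*s^4 - 120*s^3 + 20*s^2 + 480*s - 400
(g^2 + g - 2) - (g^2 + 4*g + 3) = -3*g - 5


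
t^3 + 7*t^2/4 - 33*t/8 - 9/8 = (t - 3/2)*(t + 1/4)*(t + 3)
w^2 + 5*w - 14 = (w - 2)*(w + 7)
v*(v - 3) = v^2 - 3*v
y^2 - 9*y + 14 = (y - 7)*(y - 2)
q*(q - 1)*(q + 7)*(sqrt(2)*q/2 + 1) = sqrt(2)*q^4/2 + q^3 + 3*sqrt(2)*q^3 - 7*sqrt(2)*q^2/2 + 6*q^2 - 7*q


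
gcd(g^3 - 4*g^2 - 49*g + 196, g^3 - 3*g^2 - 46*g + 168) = g^2 + 3*g - 28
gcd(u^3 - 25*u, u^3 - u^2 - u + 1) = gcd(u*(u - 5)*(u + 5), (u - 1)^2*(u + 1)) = 1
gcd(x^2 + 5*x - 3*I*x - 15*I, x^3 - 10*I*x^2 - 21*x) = x - 3*I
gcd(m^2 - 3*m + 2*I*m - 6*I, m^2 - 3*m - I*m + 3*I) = m - 3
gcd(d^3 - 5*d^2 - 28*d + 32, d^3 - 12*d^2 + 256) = d^2 - 4*d - 32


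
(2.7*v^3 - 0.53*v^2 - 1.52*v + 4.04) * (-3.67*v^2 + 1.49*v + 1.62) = -9.909*v^5 + 5.9681*v^4 + 9.1627*v^3 - 17.9502*v^2 + 3.5572*v + 6.5448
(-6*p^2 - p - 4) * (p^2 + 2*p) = -6*p^4 - 13*p^3 - 6*p^2 - 8*p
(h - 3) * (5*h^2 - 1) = 5*h^3 - 15*h^2 - h + 3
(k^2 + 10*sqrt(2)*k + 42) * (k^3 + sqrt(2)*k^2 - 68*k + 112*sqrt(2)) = k^5 + 11*sqrt(2)*k^4 - 6*k^3 - 526*sqrt(2)*k^2 - 616*k + 4704*sqrt(2)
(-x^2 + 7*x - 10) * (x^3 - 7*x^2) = -x^5 + 14*x^4 - 59*x^3 + 70*x^2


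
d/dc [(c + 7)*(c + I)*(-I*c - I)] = -3*I*c^2 + c*(2 - 16*I) + 8 - 7*I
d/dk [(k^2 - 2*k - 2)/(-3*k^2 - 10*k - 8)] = 4*(-4*k^2 - 7*k - 1)/(9*k^4 + 60*k^3 + 148*k^2 + 160*k + 64)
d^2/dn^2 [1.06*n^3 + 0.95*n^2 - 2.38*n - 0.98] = 6.36*n + 1.9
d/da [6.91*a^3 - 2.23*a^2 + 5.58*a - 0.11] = 20.73*a^2 - 4.46*a + 5.58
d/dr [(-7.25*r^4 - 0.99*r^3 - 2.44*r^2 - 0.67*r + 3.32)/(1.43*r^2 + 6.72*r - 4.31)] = (-20.735*r^5 - 147.5757*r^4 + 111.6844*r^3 - 2.638*r^2 + 11.5376*r - 19.4227)/(2.0449*r^4 + 19.2192*r^3 + 32.8318*r^2 - 57.9264*r + 18.5761)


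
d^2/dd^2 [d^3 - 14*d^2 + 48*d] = 6*d - 28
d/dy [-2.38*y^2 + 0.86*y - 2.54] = 0.86 - 4.76*y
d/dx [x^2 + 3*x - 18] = 2*x + 3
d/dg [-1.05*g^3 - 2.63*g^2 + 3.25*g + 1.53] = -3.15*g^2 - 5.26*g + 3.25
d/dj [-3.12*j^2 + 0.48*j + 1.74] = 0.48 - 6.24*j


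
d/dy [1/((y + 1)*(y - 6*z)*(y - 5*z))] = (-(y + 1)*(y - 6*z) - (y + 1)*(y - 5*z) - (y - 6*z)*(y - 5*z))/((y + 1)^2*(y - 6*z)^2*(y - 5*z)^2)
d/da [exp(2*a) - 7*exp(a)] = (2*exp(a) - 7)*exp(a)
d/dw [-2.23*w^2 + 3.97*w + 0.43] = 3.97 - 4.46*w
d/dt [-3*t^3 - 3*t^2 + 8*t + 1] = -9*t^2 - 6*t + 8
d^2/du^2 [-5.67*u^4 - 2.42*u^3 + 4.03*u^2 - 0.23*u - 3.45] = -68.04*u^2 - 14.52*u + 8.06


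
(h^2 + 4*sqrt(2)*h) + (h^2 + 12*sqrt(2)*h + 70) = 2*h^2 + 16*sqrt(2)*h + 70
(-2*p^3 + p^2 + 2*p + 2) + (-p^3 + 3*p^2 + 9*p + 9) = -3*p^3 + 4*p^2 + 11*p + 11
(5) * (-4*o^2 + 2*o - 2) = -20*o^2 + 10*o - 10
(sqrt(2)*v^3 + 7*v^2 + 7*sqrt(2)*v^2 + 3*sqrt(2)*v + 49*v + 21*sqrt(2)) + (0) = sqrt(2)*v^3 + 7*v^2 + 7*sqrt(2)*v^2 + 3*sqrt(2)*v + 49*v + 21*sqrt(2)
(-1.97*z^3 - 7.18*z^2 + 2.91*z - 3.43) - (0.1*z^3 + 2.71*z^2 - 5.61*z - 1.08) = -2.07*z^3 - 9.89*z^2 + 8.52*z - 2.35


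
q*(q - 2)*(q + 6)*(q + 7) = q^4 + 11*q^3 + 16*q^2 - 84*q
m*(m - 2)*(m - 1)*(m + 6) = m^4 + 3*m^3 - 16*m^2 + 12*m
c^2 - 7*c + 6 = (c - 6)*(c - 1)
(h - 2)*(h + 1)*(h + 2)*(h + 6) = h^4 + 7*h^3 + 2*h^2 - 28*h - 24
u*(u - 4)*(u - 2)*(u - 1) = u^4 - 7*u^3 + 14*u^2 - 8*u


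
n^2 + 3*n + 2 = (n + 1)*(n + 2)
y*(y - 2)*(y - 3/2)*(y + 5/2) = y^4 - y^3 - 23*y^2/4 + 15*y/2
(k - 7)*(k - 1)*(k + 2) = k^3 - 6*k^2 - 9*k + 14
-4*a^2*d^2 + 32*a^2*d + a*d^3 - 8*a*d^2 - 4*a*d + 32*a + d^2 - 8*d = (-4*a + d)*(d - 8)*(a*d + 1)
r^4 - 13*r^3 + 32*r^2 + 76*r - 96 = (r - 8)*(r - 6)*(r - 1)*(r + 2)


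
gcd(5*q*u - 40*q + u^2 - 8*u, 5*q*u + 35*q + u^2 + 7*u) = 5*q + u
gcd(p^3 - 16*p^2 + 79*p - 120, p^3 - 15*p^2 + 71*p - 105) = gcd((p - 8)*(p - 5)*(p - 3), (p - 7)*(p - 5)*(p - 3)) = p^2 - 8*p + 15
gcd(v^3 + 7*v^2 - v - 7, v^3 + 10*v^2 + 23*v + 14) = v^2 + 8*v + 7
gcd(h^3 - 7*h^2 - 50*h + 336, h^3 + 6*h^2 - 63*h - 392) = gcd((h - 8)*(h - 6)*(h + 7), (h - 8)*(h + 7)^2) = h^2 - h - 56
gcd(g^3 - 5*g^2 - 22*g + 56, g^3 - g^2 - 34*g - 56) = g^2 - 3*g - 28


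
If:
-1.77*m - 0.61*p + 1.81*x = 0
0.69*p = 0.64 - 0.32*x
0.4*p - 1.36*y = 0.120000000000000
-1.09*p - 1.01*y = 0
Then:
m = 1.88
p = 0.06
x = 1.86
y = -0.07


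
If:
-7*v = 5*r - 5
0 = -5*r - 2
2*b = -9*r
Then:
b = 9/5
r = -2/5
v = 1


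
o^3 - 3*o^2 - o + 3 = (o - 3)*(o - 1)*(o + 1)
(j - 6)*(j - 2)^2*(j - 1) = j^4 - 11*j^3 + 38*j^2 - 52*j + 24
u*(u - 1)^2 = u^3 - 2*u^2 + u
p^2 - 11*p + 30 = (p - 6)*(p - 5)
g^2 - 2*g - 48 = (g - 8)*(g + 6)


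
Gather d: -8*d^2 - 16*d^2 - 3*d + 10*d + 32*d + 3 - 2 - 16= -24*d^2 + 39*d - 15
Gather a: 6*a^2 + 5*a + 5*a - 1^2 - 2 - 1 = 6*a^2 + 10*a - 4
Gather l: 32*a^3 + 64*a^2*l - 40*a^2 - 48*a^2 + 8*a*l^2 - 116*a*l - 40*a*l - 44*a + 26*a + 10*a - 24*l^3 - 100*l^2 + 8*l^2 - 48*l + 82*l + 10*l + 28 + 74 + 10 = 32*a^3 - 88*a^2 - 8*a - 24*l^3 + l^2*(8*a - 92) + l*(64*a^2 - 156*a + 44) + 112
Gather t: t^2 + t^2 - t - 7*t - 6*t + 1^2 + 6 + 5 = 2*t^2 - 14*t + 12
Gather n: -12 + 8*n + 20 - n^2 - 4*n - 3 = -n^2 + 4*n + 5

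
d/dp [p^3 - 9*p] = 3*p^2 - 9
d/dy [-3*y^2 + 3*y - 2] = 3 - 6*y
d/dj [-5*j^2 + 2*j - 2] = 2 - 10*j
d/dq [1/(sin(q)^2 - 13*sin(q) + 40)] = (13 - 2*sin(q))*cos(q)/(sin(q)^2 - 13*sin(q) + 40)^2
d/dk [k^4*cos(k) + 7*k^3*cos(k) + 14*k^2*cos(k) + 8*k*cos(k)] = -k^4*sin(k) - 7*k^3*sin(k) + 4*k^3*cos(k) - 14*k^2*sin(k) + 21*k^2*cos(k) - 8*k*sin(k) + 28*k*cos(k) + 8*cos(k)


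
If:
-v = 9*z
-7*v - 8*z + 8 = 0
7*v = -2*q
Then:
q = -252/55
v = 72/55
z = -8/55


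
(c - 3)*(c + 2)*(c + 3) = c^3 + 2*c^2 - 9*c - 18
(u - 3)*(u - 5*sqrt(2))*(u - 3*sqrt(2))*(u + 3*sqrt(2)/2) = u^4 - 13*sqrt(2)*u^3/2 - 3*u^3 + 6*u^2 + 39*sqrt(2)*u^2/2 - 18*u + 45*sqrt(2)*u - 135*sqrt(2)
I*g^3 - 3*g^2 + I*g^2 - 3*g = g*(g + 3*I)*(I*g + I)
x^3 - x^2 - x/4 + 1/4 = (x - 1)*(x - 1/2)*(x + 1/2)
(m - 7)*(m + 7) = m^2 - 49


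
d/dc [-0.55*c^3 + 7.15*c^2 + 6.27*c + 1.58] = -1.65*c^2 + 14.3*c + 6.27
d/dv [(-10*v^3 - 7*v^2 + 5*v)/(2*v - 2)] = (-20*v^3 + 23*v^2 + 14*v - 5)/(2*(v^2 - 2*v + 1))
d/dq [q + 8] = 1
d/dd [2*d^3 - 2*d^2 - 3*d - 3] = 6*d^2 - 4*d - 3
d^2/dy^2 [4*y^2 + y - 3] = 8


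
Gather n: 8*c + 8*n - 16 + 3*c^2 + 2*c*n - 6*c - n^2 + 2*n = 3*c^2 + 2*c - n^2 + n*(2*c + 10) - 16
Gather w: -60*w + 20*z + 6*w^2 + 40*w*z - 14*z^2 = 6*w^2 + w*(40*z - 60) - 14*z^2 + 20*z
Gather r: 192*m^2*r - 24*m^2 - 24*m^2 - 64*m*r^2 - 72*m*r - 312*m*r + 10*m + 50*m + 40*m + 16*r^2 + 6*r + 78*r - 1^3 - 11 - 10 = -48*m^2 + 100*m + r^2*(16 - 64*m) + r*(192*m^2 - 384*m + 84) - 22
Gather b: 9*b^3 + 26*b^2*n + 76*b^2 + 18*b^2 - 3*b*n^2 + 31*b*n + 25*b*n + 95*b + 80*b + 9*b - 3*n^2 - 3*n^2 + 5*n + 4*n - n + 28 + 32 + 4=9*b^3 + b^2*(26*n + 94) + b*(-3*n^2 + 56*n + 184) - 6*n^2 + 8*n + 64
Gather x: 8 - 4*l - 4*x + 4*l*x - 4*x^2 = -4*l - 4*x^2 + x*(4*l - 4) + 8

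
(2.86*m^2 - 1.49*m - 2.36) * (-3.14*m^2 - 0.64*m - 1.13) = -8.9804*m^4 + 2.8482*m^3 + 5.1322*m^2 + 3.1941*m + 2.6668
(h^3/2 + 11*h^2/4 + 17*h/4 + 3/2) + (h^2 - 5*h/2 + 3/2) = h^3/2 + 15*h^2/4 + 7*h/4 + 3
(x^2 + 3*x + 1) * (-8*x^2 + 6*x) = -8*x^4 - 18*x^3 + 10*x^2 + 6*x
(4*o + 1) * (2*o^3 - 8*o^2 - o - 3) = 8*o^4 - 30*o^3 - 12*o^2 - 13*o - 3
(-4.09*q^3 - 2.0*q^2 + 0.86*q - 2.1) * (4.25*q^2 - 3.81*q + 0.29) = -17.3825*q^5 + 7.0829*q^4 + 10.0889*q^3 - 12.7816*q^2 + 8.2504*q - 0.609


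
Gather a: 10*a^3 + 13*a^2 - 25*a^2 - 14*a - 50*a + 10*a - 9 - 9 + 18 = 10*a^3 - 12*a^2 - 54*a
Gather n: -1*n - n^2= -n^2 - n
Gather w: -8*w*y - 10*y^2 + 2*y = -8*w*y - 10*y^2 + 2*y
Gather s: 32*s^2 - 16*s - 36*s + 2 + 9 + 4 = 32*s^2 - 52*s + 15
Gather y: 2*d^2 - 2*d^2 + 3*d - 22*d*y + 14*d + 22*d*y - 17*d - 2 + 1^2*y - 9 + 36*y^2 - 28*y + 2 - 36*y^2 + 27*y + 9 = 0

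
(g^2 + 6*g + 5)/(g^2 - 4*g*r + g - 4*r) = (-g - 5)/(-g + 4*r)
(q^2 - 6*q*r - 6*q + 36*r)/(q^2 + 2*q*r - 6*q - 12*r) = (q - 6*r)/(q + 2*r)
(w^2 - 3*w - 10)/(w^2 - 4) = (w - 5)/(w - 2)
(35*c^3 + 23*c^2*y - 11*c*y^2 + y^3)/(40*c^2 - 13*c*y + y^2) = (-7*c^2 - 6*c*y + y^2)/(-8*c + y)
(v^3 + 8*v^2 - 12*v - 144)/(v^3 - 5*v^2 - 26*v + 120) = (v^2 + 12*v + 36)/(v^2 - v - 30)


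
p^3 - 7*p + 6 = (p - 2)*(p - 1)*(p + 3)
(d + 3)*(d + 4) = d^2 + 7*d + 12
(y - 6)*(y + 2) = y^2 - 4*y - 12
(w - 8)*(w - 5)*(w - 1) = w^3 - 14*w^2 + 53*w - 40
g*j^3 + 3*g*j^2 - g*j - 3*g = (j - 1)*(j + 3)*(g*j + g)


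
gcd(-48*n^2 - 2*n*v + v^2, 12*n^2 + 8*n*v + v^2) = 6*n + v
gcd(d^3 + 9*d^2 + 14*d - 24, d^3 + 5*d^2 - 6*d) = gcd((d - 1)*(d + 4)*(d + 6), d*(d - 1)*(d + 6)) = d^2 + 5*d - 6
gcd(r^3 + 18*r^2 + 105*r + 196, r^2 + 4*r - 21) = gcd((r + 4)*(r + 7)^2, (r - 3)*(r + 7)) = r + 7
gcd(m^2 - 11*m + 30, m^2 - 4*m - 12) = m - 6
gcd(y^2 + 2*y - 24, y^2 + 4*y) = 1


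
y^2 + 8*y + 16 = (y + 4)^2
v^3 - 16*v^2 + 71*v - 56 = (v - 8)*(v - 7)*(v - 1)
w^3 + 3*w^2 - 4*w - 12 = (w - 2)*(w + 2)*(w + 3)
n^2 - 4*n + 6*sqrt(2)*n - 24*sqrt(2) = (n - 4)*(n + 6*sqrt(2))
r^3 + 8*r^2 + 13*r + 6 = (r + 1)^2*(r + 6)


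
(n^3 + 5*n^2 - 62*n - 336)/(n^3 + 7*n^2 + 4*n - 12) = (n^2 - n - 56)/(n^2 + n - 2)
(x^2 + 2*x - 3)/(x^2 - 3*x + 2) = (x + 3)/(x - 2)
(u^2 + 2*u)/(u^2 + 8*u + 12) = u/(u + 6)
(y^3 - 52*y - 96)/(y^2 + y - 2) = (y^2 - 2*y - 48)/(y - 1)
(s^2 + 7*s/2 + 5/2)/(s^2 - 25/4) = 2*(s + 1)/(2*s - 5)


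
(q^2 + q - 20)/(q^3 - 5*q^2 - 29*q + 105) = (q - 4)/(q^2 - 10*q + 21)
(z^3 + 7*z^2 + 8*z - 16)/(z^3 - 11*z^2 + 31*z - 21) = (z^2 + 8*z + 16)/(z^2 - 10*z + 21)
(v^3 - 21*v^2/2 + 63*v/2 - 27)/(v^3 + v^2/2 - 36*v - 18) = (2*v^2 - 9*v + 9)/(2*v^2 + 13*v + 6)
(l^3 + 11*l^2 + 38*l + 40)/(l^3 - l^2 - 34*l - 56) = (l + 5)/(l - 7)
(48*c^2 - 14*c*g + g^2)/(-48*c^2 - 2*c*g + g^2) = (-6*c + g)/(6*c + g)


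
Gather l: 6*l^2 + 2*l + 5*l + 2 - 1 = 6*l^2 + 7*l + 1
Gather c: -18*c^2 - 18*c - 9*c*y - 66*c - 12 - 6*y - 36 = -18*c^2 + c*(-9*y - 84) - 6*y - 48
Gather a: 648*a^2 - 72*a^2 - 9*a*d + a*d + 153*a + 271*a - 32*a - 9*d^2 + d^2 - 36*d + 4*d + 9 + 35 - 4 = 576*a^2 + a*(392 - 8*d) - 8*d^2 - 32*d + 40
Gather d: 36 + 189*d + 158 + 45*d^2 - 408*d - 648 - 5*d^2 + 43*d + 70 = 40*d^2 - 176*d - 384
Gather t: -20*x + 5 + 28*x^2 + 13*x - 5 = 28*x^2 - 7*x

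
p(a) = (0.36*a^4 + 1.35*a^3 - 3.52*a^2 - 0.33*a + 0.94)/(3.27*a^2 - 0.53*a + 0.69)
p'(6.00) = 1.76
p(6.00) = 5.47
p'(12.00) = 3.07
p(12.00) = 19.96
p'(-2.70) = -0.08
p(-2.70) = -1.20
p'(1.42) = 0.57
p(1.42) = -0.20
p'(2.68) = 1.02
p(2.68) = 0.85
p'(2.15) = 0.88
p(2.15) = 0.35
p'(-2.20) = 0.08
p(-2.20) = -1.21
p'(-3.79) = -0.36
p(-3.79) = -0.96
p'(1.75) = 0.74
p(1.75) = 0.02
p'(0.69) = -0.99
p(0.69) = -0.23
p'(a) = (0.53 - 6.54*a)*(0.36*a^4 + 1.35*a^3 - 3.52*a^2 - 0.33*a + 0.94)/(3.27*a^2 - 0.53*a + 0.69)^2 + (1.44*a^3 + 4.05*a^2 - 7.04*a - 0.33)/(3.27*a^2 - 0.53*a + 0.69) = (2.3544*a^5 + 3.8421*a^4 - 0.4374*a^3 + 5.7392*a^2 - 11.0052*a + 0.2705)/(10.6929*a^4 - 3.4662*a^3 + 4.7935*a^2 - 0.7314*a + 0.4761)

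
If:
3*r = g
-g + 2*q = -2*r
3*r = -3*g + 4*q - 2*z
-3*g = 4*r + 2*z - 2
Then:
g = 2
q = 1/3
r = 2/3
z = -10/3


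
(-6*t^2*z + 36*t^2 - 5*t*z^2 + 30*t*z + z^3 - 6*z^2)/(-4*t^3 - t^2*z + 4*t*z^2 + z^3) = (-6*t*z + 36*t + z^2 - 6*z)/(-4*t^2 + 3*t*z + z^2)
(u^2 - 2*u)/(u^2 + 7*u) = (u - 2)/(u + 7)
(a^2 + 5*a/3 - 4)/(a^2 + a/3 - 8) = (3*a - 4)/(3*a - 8)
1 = 1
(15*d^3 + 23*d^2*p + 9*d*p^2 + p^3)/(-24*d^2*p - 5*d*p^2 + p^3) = (5*d^2 + 6*d*p + p^2)/(p*(-8*d + p))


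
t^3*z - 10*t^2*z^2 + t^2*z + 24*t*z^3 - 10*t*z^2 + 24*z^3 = (t - 6*z)*(t - 4*z)*(t*z + z)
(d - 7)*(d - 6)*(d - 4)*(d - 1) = d^4 - 18*d^3 + 111*d^2 - 262*d + 168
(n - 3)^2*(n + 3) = n^3 - 3*n^2 - 9*n + 27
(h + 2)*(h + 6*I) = h^2 + 2*h + 6*I*h + 12*I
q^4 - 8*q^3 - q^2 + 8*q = q*(q - 8)*(q - 1)*(q + 1)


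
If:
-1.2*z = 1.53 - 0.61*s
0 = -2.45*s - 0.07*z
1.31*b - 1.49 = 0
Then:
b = 1.14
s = 0.04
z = -1.26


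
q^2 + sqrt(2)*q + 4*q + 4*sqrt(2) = (q + 4)*(q + sqrt(2))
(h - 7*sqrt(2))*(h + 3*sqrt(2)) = h^2 - 4*sqrt(2)*h - 42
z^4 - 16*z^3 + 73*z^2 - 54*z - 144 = (z - 8)*(z - 6)*(z - 3)*(z + 1)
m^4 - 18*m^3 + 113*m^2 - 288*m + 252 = (m - 7)*(m - 6)*(m - 3)*(m - 2)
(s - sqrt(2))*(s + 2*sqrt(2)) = s^2 + sqrt(2)*s - 4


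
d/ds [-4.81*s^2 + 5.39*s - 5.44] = 5.39 - 9.62*s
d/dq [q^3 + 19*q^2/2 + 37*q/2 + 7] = 3*q^2 + 19*q + 37/2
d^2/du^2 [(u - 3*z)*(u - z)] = 2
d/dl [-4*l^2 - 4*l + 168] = -8*l - 4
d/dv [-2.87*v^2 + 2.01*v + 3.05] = 2.01 - 5.74*v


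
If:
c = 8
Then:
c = 8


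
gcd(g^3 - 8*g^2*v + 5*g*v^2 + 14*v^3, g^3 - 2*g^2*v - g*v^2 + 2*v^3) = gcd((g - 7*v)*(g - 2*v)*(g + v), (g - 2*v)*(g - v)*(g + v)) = -g^2 + g*v + 2*v^2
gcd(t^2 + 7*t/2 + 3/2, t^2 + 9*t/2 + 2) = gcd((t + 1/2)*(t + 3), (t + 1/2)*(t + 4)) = t + 1/2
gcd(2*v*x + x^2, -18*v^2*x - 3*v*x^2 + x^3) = x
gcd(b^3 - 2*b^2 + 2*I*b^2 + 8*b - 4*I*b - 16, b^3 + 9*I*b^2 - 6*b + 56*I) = b^2 + 2*I*b + 8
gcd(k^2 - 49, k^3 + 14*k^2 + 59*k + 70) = k + 7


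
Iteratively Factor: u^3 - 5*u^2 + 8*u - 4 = (u - 1)*(u^2 - 4*u + 4) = (u - 2)*(u - 1)*(u - 2)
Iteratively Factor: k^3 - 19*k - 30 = (k - 5)*(k^2 + 5*k + 6) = (k - 5)*(k + 3)*(k + 2)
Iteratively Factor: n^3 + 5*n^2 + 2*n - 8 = (n + 4)*(n^2 + n - 2) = (n - 1)*(n + 4)*(n + 2)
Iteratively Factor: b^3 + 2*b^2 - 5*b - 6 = (b + 1)*(b^2 + b - 6) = (b + 1)*(b + 3)*(b - 2)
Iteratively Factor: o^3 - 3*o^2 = (o)*(o^2 - 3*o) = o*(o - 3)*(o)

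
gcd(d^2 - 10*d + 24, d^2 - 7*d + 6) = d - 6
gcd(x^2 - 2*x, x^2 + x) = x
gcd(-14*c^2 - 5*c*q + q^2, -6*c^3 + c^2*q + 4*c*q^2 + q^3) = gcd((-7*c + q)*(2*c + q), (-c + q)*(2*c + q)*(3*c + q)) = 2*c + q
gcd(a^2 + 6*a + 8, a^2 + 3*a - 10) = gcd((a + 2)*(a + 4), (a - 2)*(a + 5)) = 1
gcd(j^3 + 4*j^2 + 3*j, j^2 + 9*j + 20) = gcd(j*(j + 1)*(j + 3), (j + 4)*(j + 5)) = 1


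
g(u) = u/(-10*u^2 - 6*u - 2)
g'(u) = u*(20*u + 6)/(-10*u^2 - 6*u - 2)^2 + 1/(-10*u^2 - 6*u - 2) = (5*u^2 - 1)/(2*(25*u^4 + 30*u^3 + 19*u^2 + 6*u + 1))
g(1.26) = -0.05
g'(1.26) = 0.02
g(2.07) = -0.04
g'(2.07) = 0.01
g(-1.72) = 0.08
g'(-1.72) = 0.06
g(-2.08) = 0.06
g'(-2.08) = 0.04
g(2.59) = -0.03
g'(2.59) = 0.01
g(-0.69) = 0.26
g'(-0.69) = 0.40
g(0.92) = -0.06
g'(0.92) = 0.03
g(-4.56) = 0.02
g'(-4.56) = 0.01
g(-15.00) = 0.01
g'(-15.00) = 0.00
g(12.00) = -0.00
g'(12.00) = 0.00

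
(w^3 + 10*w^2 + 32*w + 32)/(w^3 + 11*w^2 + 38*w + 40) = (w + 4)/(w + 5)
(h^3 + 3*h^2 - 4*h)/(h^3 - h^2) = (h + 4)/h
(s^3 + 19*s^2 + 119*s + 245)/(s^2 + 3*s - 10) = (s^2 + 14*s + 49)/(s - 2)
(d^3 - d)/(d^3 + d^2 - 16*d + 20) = (d^3 - d)/(d^3 + d^2 - 16*d + 20)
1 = 1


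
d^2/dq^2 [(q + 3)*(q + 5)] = 2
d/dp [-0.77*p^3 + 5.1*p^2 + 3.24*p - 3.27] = -2.31*p^2 + 10.2*p + 3.24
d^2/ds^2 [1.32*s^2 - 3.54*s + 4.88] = 2.64000000000000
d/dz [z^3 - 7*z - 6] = 3*z^2 - 7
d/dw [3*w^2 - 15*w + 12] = 6*w - 15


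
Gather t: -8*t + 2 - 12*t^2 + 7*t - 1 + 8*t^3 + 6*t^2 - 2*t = 8*t^3 - 6*t^2 - 3*t + 1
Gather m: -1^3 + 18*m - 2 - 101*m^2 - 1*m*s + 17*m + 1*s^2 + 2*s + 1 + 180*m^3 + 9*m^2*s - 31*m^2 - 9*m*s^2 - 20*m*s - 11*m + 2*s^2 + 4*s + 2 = 180*m^3 + m^2*(9*s - 132) + m*(-9*s^2 - 21*s + 24) + 3*s^2 + 6*s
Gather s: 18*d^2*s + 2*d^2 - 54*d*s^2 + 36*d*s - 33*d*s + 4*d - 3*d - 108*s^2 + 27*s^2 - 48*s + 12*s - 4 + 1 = 2*d^2 + d + s^2*(-54*d - 81) + s*(18*d^2 + 3*d - 36) - 3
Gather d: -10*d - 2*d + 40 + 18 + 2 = 60 - 12*d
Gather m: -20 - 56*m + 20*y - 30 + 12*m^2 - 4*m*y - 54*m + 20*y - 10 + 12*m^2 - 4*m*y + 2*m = 24*m^2 + m*(-8*y - 108) + 40*y - 60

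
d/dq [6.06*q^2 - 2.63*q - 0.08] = 12.12*q - 2.63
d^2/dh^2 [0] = 0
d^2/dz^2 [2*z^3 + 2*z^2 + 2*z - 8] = 12*z + 4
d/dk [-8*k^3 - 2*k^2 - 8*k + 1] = -24*k^2 - 4*k - 8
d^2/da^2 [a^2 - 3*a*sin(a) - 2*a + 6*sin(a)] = 3*a*sin(a) - 6*sqrt(2)*sin(a + pi/4) + 2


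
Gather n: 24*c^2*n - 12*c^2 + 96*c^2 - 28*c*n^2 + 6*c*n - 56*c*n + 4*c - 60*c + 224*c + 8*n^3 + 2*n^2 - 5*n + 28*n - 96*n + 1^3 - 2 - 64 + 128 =84*c^2 + 168*c + 8*n^3 + n^2*(2 - 28*c) + n*(24*c^2 - 50*c - 73) + 63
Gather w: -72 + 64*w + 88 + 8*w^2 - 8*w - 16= 8*w^2 + 56*w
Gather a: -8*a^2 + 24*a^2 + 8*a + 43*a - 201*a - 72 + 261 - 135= 16*a^2 - 150*a + 54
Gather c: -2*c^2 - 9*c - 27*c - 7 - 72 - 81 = -2*c^2 - 36*c - 160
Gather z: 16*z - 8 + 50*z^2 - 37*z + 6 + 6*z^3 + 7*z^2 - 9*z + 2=6*z^3 + 57*z^2 - 30*z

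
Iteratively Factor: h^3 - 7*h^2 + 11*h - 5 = (h - 5)*(h^2 - 2*h + 1) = (h - 5)*(h - 1)*(h - 1)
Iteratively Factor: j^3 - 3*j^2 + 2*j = (j - 1)*(j^2 - 2*j) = (j - 2)*(j - 1)*(j)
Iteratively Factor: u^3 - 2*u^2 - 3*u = (u + 1)*(u^2 - 3*u) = u*(u + 1)*(u - 3)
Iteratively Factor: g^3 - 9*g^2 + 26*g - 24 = (g - 3)*(g^2 - 6*g + 8) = (g - 3)*(g - 2)*(g - 4)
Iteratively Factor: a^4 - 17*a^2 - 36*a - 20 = (a - 5)*(a^3 + 5*a^2 + 8*a + 4) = (a - 5)*(a + 2)*(a^2 + 3*a + 2) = (a - 5)*(a + 1)*(a + 2)*(a + 2)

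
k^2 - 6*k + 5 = (k - 5)*(k - 1)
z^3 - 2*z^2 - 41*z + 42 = (z - 7)*(z - 1)*(z + 6)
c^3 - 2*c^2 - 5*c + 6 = (c - 3)*(c - 1)*(c + 2)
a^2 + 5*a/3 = a*(a + 5/3)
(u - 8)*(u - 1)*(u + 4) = u^3 - 5*u^2 - 28*u + 32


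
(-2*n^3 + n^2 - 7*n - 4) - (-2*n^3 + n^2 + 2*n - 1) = -9*n - 3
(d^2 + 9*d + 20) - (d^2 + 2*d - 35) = 7*d + 55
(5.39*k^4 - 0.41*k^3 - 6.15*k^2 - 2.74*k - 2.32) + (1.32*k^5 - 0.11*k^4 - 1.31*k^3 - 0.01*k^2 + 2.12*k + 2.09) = 1.32*k^5 + 5.28*k^4 - 1.72*k^3 - 6.16*k^2 - 0.62*k - 0.23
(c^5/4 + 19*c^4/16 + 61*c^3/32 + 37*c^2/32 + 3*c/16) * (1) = c^5/4 + 19*c^4/16 + 61*c^3/32 + 37*c^2/32 + 3*c/16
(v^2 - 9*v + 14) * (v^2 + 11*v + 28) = v^4 + 2*v^3 - 57*v^2 - 98*v + 392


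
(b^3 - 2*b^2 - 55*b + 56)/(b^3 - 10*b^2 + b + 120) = (b^2 + 6*b - 7)/(b^2 - 2*b - 15)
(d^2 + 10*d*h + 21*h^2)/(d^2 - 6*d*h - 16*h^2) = (d^2 + 10*d*h + 21*h^2)/(d^2 - 6*d*h - 16*h^2)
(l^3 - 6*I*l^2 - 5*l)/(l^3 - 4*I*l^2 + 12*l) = (l^2 - 6*I*l - 5)/(l^2 - 4*I*l + 12)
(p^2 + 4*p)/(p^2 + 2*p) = (p + 4)/(p + 2)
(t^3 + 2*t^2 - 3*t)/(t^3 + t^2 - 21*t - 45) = t*(t - 1)/(t^2 - 2*t - 15)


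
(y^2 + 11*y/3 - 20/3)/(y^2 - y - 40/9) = 3*(-3*y^2 - 11*y + 20)/(-9*y^2 + 9*y + 40)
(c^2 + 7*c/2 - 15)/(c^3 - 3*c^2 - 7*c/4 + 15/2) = 2*(c + 6)/(2*c^2 - c - 6)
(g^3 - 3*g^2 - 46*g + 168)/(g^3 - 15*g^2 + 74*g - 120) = (g + 7)/(g - 5)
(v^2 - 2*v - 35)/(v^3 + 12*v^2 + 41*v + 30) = (v - 7)/(v^2 + 7*v + 6)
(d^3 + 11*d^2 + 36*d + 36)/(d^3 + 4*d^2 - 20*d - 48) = (d + 3)/(d - 4)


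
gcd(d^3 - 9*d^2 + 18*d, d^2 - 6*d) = d^2 - 6*d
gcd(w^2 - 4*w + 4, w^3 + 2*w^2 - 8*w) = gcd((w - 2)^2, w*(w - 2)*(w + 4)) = w - 2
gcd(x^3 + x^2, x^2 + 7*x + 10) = 1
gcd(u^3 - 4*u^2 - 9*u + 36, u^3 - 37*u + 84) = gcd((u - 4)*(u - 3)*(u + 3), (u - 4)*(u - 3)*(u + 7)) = u^2 - 7*u + 12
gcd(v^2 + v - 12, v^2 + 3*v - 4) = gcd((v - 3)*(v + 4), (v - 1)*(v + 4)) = v + 4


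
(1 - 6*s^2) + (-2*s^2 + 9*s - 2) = -8*s^2 + 9*s - 1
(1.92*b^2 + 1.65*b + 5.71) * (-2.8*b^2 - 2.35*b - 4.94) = -5.376*b^4 - 9.132*b^3 - 29.3503*b^2 - 21.5695*b - 28.2074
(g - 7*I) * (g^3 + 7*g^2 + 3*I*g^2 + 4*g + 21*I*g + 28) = g^4 + 7*g^3 - 4*I*g^3 + 25*g^2 - 28*I*g^2 + 175*g - 28*I*g - 196*I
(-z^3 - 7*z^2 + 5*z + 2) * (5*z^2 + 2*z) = -5*z^5 - 37*z^4 + 11*z^3 + 20*z^2 + 4*z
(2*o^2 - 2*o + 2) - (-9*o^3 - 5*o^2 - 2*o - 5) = 9*o^3 + 7*o^2 + 7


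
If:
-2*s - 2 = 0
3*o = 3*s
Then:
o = -1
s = -1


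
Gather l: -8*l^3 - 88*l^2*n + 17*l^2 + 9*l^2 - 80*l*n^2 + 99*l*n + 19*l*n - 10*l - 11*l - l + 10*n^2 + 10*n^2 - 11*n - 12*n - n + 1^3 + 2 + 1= -8*l^3 + l^2*(26 - 88*n) + l*(-80*n^2 + 118*n - 22) + 20*n^2 - 24*n + 4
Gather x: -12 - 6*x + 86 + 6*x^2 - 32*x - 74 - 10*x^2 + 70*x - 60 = -4*x^2 + 32*x - 60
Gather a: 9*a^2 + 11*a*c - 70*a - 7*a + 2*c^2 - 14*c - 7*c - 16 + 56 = 9*a^2 + a*(11*c - 77) + 2*c^2 - 21*c + 40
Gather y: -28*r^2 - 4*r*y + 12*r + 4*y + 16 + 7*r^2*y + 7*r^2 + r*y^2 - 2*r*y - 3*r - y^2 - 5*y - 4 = -21*r^2 + 9*r + y^2*(r - 1) + y*(7*r^2 - 6*r - 1) + 12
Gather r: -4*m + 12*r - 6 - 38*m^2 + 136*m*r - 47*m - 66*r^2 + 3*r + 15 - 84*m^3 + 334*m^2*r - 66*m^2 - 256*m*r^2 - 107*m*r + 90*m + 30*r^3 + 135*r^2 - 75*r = -84*m^3 - 104*m^2 + 39*m + 30*r^3 + r^2*(69 - 256*m) + r*(334*m^2 + 29*m - 60) + 9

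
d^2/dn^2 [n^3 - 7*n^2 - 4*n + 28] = 6*n - 14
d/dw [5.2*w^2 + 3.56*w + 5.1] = 10.4*w + 3.56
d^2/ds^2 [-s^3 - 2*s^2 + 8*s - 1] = -6*s - 4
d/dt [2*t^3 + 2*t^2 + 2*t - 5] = 6*t^2 + 4*t + 2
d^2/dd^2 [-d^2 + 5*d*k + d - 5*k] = -2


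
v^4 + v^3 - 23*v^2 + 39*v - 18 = (v - 3)*(v - 1)^2*(v + 6)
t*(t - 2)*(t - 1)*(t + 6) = t^4 + 3*t^3 - 16*t^2 + 12*t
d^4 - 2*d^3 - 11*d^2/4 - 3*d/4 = d*(d - 3)*(d + 1/2)^2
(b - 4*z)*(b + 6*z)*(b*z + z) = b^3*z + 2*b^2*z^2 + b^2*z - 24*b*z^3 + 2*b*z^2 - 24*z^3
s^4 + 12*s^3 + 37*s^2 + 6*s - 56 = (s - 1)*(s + 2)*(s + 4)*(s + 7)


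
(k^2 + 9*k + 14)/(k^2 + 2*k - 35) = (k + 2)/(k - 5)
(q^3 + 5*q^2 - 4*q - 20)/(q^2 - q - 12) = (-q^3 - 5*q^2 + 4*q + 20)/(-q^2 + q + 12)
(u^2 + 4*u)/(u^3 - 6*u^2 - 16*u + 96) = u/(u^2 - 10*u + 24)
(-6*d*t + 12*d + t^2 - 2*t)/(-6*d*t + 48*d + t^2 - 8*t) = (t - 2)/(t - 8)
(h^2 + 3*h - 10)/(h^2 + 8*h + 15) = (h - 2)/(h + 3)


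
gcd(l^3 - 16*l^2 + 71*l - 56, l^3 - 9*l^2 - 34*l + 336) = l^2 - 15*l + 56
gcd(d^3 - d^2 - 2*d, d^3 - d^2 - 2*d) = d^3 - d^2 - 2*d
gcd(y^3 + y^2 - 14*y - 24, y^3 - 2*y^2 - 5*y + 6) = y + 2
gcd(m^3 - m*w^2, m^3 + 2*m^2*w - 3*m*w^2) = -m^2 + m*w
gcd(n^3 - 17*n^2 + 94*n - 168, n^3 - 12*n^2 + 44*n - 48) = n^2 - 10*n + 24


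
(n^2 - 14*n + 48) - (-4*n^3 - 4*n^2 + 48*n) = 4*n^3 + 5*n^2 - 62*n + 48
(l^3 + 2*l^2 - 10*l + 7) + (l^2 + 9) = l^3 + 3*l^2 - 10*l + 16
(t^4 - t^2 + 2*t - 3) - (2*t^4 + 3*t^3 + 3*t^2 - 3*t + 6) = -t^4 - 3*t^3 - 4*t^2 + 5*t - 9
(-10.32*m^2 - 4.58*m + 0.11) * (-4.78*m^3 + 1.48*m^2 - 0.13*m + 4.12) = 49.3296*m^5 + 6.6188*m^4 - 5.9626*m^3 - 41.7602*m^2 - 18.8839*m + 0.4532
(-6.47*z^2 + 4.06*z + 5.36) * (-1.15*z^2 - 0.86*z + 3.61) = 7.4405*z^4 + 0.8952*z^3 - 33.0123*z^2 + 10.047*z + 19.3496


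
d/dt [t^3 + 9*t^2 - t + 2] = 3*t^2 + 18*t - 1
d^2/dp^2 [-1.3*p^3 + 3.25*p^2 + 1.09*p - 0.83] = 6.5 - 7.8*p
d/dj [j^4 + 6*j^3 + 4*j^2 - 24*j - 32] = 4*j^3 + 18*j^2 + 8*j - 24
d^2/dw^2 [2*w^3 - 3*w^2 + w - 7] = 12*w - 6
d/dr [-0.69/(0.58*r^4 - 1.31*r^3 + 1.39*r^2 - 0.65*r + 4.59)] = (1.6008*r^3 - 2.7117*r^2 + 1.9182*r - 0.4485)/(0.58*r^4 - 1.31*r^3 + 1.39*r^2 - 0.65*r + 4.59)^2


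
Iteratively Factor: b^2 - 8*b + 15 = (b - 3)*(b - 5)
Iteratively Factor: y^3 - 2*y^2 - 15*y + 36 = (y + 4)*(y^2 - 6*y + 9) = (y - 3)*(y + 4)*(y - 3)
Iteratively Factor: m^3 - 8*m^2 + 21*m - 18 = (m - 3)*(m^2 - 5*m + 6) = (m - 3)*(m - 2)*(m - 3)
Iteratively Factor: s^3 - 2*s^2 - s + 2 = (s - 2)*(s^2 - 1) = (s - 2)*(s - 1)*(s + 1)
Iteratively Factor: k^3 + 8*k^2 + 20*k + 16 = (k + 2)*(k^2 + 6*k + 8) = (k + 2)^2*(k + 4)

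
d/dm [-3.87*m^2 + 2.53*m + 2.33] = 2.53 - 7.74*m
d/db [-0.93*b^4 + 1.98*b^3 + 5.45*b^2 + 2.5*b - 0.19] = -3.72*b^3 + 5.94*b^2 + 10.9*b + 2.5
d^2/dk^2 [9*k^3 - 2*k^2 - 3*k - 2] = 54*k - 4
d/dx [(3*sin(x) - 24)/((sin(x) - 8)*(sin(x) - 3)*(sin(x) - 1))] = 6*(2 - sin(x))*cos(x)/((sin(x) - 3)^2*(sin(x) - 1)^2)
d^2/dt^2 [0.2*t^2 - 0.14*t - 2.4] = 0.400000000000000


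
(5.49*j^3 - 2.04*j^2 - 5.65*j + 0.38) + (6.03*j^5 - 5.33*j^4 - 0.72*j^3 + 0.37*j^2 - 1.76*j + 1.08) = 6.03*j^5 - 5.33*j^4 + 4.77*j^3 - 1.67*j^2 - 7.41*j + 1.46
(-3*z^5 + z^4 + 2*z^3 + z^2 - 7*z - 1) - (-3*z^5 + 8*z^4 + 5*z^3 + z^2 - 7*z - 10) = -7*z^4 - 3*z^3 + 9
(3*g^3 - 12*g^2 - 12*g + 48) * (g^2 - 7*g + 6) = 3*g^5 - 33*g^4 + 90*g^3 + 60*g^2 - 408*g + 288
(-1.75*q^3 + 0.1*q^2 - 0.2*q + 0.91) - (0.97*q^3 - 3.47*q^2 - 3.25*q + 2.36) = -2.72*q^3 + 3.57*q^2 + 3.05*q - 1.45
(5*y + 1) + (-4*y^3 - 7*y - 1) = -4*y^3 - 2*y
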